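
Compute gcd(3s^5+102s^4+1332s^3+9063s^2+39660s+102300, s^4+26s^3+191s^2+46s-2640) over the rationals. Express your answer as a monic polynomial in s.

By polynomial division,
  3s^5+102s^4+1332s^3+9063s^2+39660s+102300 = (3s+24)(s^4+26s^3+191s^2+46s-2640) + (135s^3+4341s^2+46476s+165660)
  s^4+26s^3+191s^2+46s-2640 = ((1/135)s-277/6075)(135s^3+4341s^2+46476s+165660) + ((90454/2025)s^2+(633178/675)s+1989988/405)
  135s^3+4341s^2+46476s+165660 = ((273375/90454)s+1524825/45227)((90454/2025)s^2+(633178/675)s+1989988/405) + (0)
Last nonzero remainder: (90454/2025)s^2+(633178/675)s+1989988/405. Dividing through by 90454/2025 gives the monic gcd s^2+21s+110.

s^2+21s+110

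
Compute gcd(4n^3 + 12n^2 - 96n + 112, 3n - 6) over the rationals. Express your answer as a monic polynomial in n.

n - 2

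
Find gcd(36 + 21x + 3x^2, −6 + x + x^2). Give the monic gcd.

3 + x

Apply the Euclidean algorithm:
  3x^2 + 21x + 36 = (3)(x^2 + x − 6) + (18x + 54)
  x^2 + x − 6 = ((1/18)x − 1/9)(18x + 54) + (0)
Last nonzero remainder: 18x + 54. Dividing through by 18 gives the monic gcd x + 3.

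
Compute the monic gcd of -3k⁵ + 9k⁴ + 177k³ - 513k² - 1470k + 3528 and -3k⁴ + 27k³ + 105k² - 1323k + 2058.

k³ - 2k² - 49k + 98

Euclidean algorithm in ℚ[k]:
  -3k⁵ + 9k⁴ + 177k³ - 513k² - 1470k + 3528 = (k + 6)(-3k⁴ + 27k³ + 105k² - 1323k + 2058) + (-90k³ + 180k² + 4410k - 8820)
  -3k⁴ + 27k³ + 105k² - 1323k + 2058 = ((1/30)k - 7/30)(-90k³ + 180k² + 4410k - 8820) + (0)
Last nonzero remainder: -90k³ + 180k² + 4410k - 8820. Dividing through by -90 gives the monic gcd k³ - 2k² - 49k + 98.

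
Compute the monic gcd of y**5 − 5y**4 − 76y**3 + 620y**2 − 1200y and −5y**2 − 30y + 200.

Euclidean algorithm in ℚ[y]:
  y**5 − 5y**4 − 76y**3 + 620y**2 − 1200y = (−(1/5)y**3 + (11/5)y**2 − 6y)(−5y**2 − 30y + 200) + (0)
Last nonzero remainder: −5y**2 − 30y + 200. Dividing through by −5 gives the monic gcd y**2 + 6y − 40.

y**2 + 6y − 40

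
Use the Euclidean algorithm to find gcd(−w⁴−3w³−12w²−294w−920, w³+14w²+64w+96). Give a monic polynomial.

Euclidean algorithm in ℚ[w]:
  −w⁴−3w³−12w²−294w−920 = (−w+11)(w³+14w²+64w+96) + (−102w²−902w−1976)
  w³+14w²+64w+96 = (−(1/102)w−263/5202)(−102w²−902w−1976) + (−(2537/2601)w−10148/2601)
  −102w²−902w−1976 = ((265302/2537)w+1284894/2537)(−(2537/2601)w−10148/2601) + (0)
Last nonzero remainder: −(2537/2601)w−10148/2601. Dividing through by −2537/2601 gives the monic gcd w+4.

w+4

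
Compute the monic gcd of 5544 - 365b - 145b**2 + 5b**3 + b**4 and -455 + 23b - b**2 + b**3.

-7 + b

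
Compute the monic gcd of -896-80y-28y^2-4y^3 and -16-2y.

8+y

Euclidean algorithm in ℚ[y]:
  -4y^3-28y^2-80y-896 = (2y^2-2y+56)(-2y-16) + (0)
Last nonzero remainder: -2y-16. Dividing through by -2 gives the monic gcd y+8.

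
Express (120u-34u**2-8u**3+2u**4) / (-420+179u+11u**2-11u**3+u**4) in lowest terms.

Apply the Euclidean algorithm:
  2u**4-8u**3-34u**2+120u = (2)(u**4-11u**3+11u**2+179u-420) + (14u**3-56u**2-238u+840)
  u**4-11u**3+11u**2+179u-420 = ((1/14)u-1/2)(14u**3-56u**2-238u+840) + (0)
Last nonzero remainder: 14u**3-56u**2-238u+840. Dividing through by 14 gives the monic gcd u**3-4u**2-17u+60.
Cancel u**3-4u**2-17u+60 from numerator and denominator to get the reduced form.

(2u)/(-7+u)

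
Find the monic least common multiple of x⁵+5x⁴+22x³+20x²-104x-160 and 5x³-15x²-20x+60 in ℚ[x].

x⁶+2x⁵+7x⁴-46x³-164x²+152x+480

By polynomial division,
  x⁵+5x⁴+22x³+20x²-104x-160 = ((1/5)x²+(8/5)x+10)(5x³-15x²-20x+60) + (190x²-760)
  5x³-15x²-20x+60 = ((1/38)x-3/38)(190x²-760) + (0)
Last nonzero remainder: 190x²-760. Dividing through by 190 gives the monic gcd x²-4.
Then lcm(f, g) = f·g / gcd(f, g); expanding and making the result monic gives the answer.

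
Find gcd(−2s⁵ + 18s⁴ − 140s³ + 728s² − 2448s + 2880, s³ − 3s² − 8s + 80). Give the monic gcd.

Euclidean algorithm in ℚ[s]:
  −2s⁵ + 18s⁴ − 140s³ + 728s² − 2448s + 2880 = (−2s² + 12s − 120)(s³ − 3s² − 8s + 80) + (624s² − 4368s + 12480)
  s³ − 3s² − 8s + 80 = ((1/624)s + 1/156)(624s² − 4368s + 12480) + (0)
Last nonzero remainder: 624s² − 4368s + 12480. Dividing through by 624 gives the monic gcd s² − 7s + 20.

s² − 7s + 20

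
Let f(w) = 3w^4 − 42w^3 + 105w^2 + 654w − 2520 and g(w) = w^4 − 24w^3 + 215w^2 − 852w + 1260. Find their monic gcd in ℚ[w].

w^3 − 18w^2 + 107w − 210

By polynomial division,
  3w^4 − 42w^3 + 105w^2 + 654w − 2520 = (3)(w^4 − 24w^3 + 215w^2 − 852w + 1260) + (30w^3 − 540w^2 + 3210w − 6300)
  w^4 − 24w^3 + 215w^2 − 852w + 1260 = ((1/30)w − 1/5)(30w^3 − 540w^2 + 3210w − 6300) + (0)
Last nonzero remainder: 30w^3 − 540w^2 + 3210w − 6300. Dividing through by 30 gives the monic gcd w^3 − 18w^2 + 107w − 210.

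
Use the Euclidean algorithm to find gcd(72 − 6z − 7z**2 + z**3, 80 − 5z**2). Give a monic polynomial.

−4 + z

Repeated division with remainder:
  z**3 − 7z**2 − 6z + 72 = (−(1/5)z + 7/5)(−5z**2 + 80) + (10z − 40)
  −5z**2 + 80 = (−(1/2)z − 2)(10z − 40) + (0)
Last nonzero remainder: 10z − 40. Dividing through by 10 gives the monic gcd z − 4.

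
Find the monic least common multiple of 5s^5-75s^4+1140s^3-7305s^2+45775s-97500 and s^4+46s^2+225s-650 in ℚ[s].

s^7-12s^6+173s^5-627s^4+2492s^3+22575s^2-150050s+195000

Euclidean algorithm in ℚ[s]:
  5s^5-75s^4+1140s^3-7305s^2+45775s-97500 = (5s-75)(s^4+46s^2+225s-650) + (910s^3-4980s^2+65900s-146250)
  s^4+46s^2+225s-650 = ((1/910)s+249/41405)(910s^3-4980s^2+65900s-146250) + ((29240/8281)s^2-(87720/8281)s+146200/637)
  910s^3-4980s^2+65900s-146250 = ((753571/2924)s-1863225/2924)((29240/8281)s^2-(87720/8281)s+146200/637) + (0)
Last nonzero remainder: (29240/8281)s^2-(87720/8281)s+146200/637. Dividing through by 29240/8281 gives the monic gcd s^2-3s+65.
Then lcm(f, g) = f·g / gcd(f, g); expanding and making the result monic gives the answer.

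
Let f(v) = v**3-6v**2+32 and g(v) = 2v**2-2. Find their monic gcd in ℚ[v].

1

Repeated division with remainder:
  v**3-6v**2+32 = ((1/2)v-3)(2v**2-2) + (v+26)
  2v**2-2 = (2v-52)(v+26) + (1350)
  v+26 = ((1/1350)v+13/675)(1350) + (0)
The last nonzero remainder is the constant 1350, so the polynomials are coprime and gcd = 1.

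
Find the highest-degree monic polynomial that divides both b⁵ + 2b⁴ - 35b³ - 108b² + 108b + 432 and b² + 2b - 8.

b² + 2b - 8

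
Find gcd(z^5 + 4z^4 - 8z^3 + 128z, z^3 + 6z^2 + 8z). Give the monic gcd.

z^2 + 4z

Euclidean algorithm in ℚ[z]:
  z^5 + 4z^4 - 8z^3 + 128z = (z^2 - 2z - 4)(z^3 + 6z^2 + 8z) + (40z^2 + 160z)
  z^3 + 6z^2 + 8z = ((1/40)z + 1/20)(40z^2 + 160z) + (0)
Last nonzero remainder: 40z^2 + 160z. Dividing through by 40 gives the monic gcd z^2 + 4z.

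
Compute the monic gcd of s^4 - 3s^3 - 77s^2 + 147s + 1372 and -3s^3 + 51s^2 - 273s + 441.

s^2 - 14s + 49

Apply the Euclidean algorithm:
  s^4 - 3s^3 - 77s^2 + 147s + 1372 = (-(1/3)s - 14/3)(-3s^3 + 51s^2 - 273s + 441) + (70s^2 - 980s + 3430)
  -3s^3 + 51s^2 - 273s + 441 = (-(3/70)s + 9/70)(70s^2 - 980s + 3430) + (0)
Last nonzero remainder: 70s^2 - 980s + 3430. Dividing through by 70 gives the monic gcd s^2 - 14s + 49.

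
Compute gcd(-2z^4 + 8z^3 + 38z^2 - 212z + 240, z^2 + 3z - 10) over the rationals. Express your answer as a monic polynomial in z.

By polynomial division,
  -2z^4 + 8z^3 + 38z^2 - 212z + 240 = (-2z^2 + 14z - 24)(z^2 + 3z - 10) + (0)
The last nonzero remainder z^2 + 3z - 10 is already monic.

z^2 + 3z - 10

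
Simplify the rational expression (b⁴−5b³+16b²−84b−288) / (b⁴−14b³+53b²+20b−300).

(b²−b+24)/(b²−10b+25)

By polynomial division,
  b⁴−5b³+16b²−84b−288 = (b⁴−14b³+53b²+20b−300) + (9b³−37b²−104b+12)
  b⁴−14b³+53b²+20b−300 = ((1/9)b−89/81)(9b³−37b²−104b+12) + ((1936/81)b²−(7744/81)b−7744/27)
  9b³−37b²−104b+12 = ((729/1936)b−81/1936)((1936/81)b²−(7744/81)b−7744/27) + (0)
Last nonzero remainder: (1936/81)b²−(7744/81)b−7744/27. Dividing through by 1936/81 gives the monic gcd b²−4b−12.
Cancel b²−4b−12 from numerator and denominator to get the reduced form.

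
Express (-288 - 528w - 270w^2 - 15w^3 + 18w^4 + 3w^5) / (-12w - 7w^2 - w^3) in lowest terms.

Euclidean algorithm in ℚ[w]:
  3w^5 + 18w^4 - 15w^3 - 270w^2 - 528w - 288 = (-3w^2 + 3w + 30)(-w^3 - 7w^2 - 12w) + (-24w^2 - 168w - 288)
  -w^3 - 7w^2 - 12w = ((1/24)w)(-24w^2 - 168w - 288) + (0)
Last nonzero remainder: -24w^2 - 168w - 288. Dividing through by -24 gives the monic gcd w^2 + 7w + 12.
Cancel w^2 + 7w + 12 from numerator and denominator to get the reduced form.

(24 + 30w + 3w^2 - 3w^3)/(w)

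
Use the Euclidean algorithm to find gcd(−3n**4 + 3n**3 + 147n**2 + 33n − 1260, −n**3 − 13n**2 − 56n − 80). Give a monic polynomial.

Repeated division with remainder:
  −3n**4 + 3n**3 + 147n**2 + 33n − 1260 = (3n − 42)(−n**3 − 13n**2 − 56n − 80) + (−231n**2 − 2079n − 4620)
  −n**3 − 13n**2 − 56n − 80 = ((1/231)n + 4/231)(−231n**2 − 2079n − 4620) + (0)
Last nonzero remainder: −231n**2 − 2079n − 4620. Dividing through by −231 gives the monic gcd n**2 + 9n + 20.

n**2 + 9n + 20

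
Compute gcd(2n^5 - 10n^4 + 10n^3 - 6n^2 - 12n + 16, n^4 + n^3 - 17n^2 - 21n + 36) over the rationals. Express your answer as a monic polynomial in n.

Euclidean algorithm in ℚ[n]:
  2n^5 - 10n^4 + 10n^3 - 6n^2 - 12n + 16 = (2n - 12)(n^4 + n^3 - 17n^2 - 21n + 36) + (56n^3 - 168n^2 - 336n + 448)
  n^4 + n^3 - 17n^2 - 21n + 36 = ((1/56)n + 1/14)(56n^3 - 168n^2 - 336n + 448) + (n^2 - 5n + 4)
  56n^3 - 168n^2 - 336n + 448 = (56n + 112)(n^2 - 5n + 4) + (0)
The last nonzero remainder n^2 - 5n + 4 is already monic.

n^2 - 5n + 4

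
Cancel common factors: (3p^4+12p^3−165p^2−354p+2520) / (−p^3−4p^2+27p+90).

By polynomial division,
  3p^4+12p^3−165p^2−354p+2520 = (−3p)(−p^3−4p^2+27p+90) + (−84p^2−84p+2520)
  −p^3−4p^2+27p+90 = ((1/84)p+1/28)(−84p^2−84p+2520) + (0)
Last nonzero remainder: −84p^2−84p+2520. Dividing through by −84 gives the monic gcd p^2+p−30.
Cancel p^2+p−30 from numerator and denominator to get the reduced form.

(−3p^2−9p+84)/(p+3)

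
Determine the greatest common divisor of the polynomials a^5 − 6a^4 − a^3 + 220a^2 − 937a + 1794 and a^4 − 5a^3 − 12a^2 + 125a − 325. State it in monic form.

a^2 − 5a + 13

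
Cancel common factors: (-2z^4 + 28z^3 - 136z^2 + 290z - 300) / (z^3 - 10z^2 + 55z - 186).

(-2z^3 + 16z^2 - 40z + 50)/(z^2 - 4z + 31)

By polynomial division,
  -2z^4 + 28z^3 - 136z^2 + 290z - 300 = (-2z + 8)(z^3 - 10z^2 + 55z - 186) + (54z^2 - 522z + 1188)
  z^3 - 10z^2 + 55z - 186 = ((1/54)z - 1/162)(54z^2 - 522z + 1188) + ((268/9)z - 536/3)
  54z^2 - 522z + 1188 = ((243/134)z - 891/134)((268/9)z - 536/3) + (0)
Last nonzero remainder: (268/9)z - 536/3. Dividing through by 268/9 gives the monic gcd z - 6.
Cancel z - 6 from numerator and denominator to get the reduced form.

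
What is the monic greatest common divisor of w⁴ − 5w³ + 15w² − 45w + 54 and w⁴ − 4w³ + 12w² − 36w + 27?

w³ − 3w² + 9w − 27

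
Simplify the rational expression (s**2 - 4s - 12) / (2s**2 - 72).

(s + 2)/(2s + 12)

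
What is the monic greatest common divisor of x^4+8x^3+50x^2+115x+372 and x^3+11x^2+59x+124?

x^2+7x+31

By polynomial division,
  x^4+8x^3+50x^2+115x+372 = (x-3)(x^3+11x^2+59x+124) + (24x^2+168x+744)
  x^3+11x^2+59x+124 = ((1/24)x+1/6)(24x^2+168x+744) + (0)
Last nonzero remainder: 24x^2+168x+744. Dividing through by 24 gives the monic gcd x^2+7x+31.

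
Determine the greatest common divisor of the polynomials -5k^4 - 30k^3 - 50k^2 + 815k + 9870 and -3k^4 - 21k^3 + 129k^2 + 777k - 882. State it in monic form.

k^2 + k - 42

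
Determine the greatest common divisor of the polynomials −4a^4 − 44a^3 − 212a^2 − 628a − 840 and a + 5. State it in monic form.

a + 5

Euclidean algorithm in ℚ[a]:
  −4a^4 − 44a^3 − 212a^2 − 628a − 840 = (−4a^3 − 24a^2 − 92a − 168)(a + 5) + (0)
The last nonzero remainder a + 5 is already monic.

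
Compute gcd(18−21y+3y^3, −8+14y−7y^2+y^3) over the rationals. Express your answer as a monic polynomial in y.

By polynomial division,
  3y^3−21y+18 = (3)(y^3−7y^2+14y−8) + (21y^2−63y+42)
  y^3−7y^2+14y−8 = ((1/21)y−4/21)(21y^2−63y+42) + (0)
Last nonzero remainder: 21y^2−63y+42. Dividing through by 21 gives the monic gcd y^2−3y+2.

2−3y+y^2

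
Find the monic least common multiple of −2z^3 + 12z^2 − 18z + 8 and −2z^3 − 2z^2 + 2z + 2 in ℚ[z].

z^5 − 4z^4 − 2z^3 + 8z^2 + z − 4

Apply the Euclidean algorithm:
  −2z^3 + 12z^2 − 18z + 8 = (−2z^3 − 2z^2 + 2z + 2) + (14z^2 − 20z + 6)
  −2z^3 − 2z^2 + 2z + 2 = (−(1/7)z − 17/49)(14z^2 − 20z + 6) + (−(200/49)z + 200/49)
  14z^2 − 20z + 6 = (−(343/100)z + 147/100)(−(200/49)z + 200/49) + (0)
Last nonzero remainder: −(200/49)z + 200/49. Dividing through by −200/49 gives the monic gcd z − 1.
Then lcm(f, g) = f·g / gcd(f, g); expanding and making the result monic gives the answer.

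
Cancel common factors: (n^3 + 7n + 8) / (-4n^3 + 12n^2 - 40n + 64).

Repeated division with remainder:
  n^3 + 7n + 8 = (-1/4)(-4n^3 + 12n^2 - 40n + 64) + (3n^2 - 3n + 24)
  -4n^3 + 12n^2 - 40n + 64 = (-(4/3)n + 8/3)(3n^2 - 3n + 24) + (0)
Last nonzero remainder: 3n^2 - 3n + 24. Dividing through by 3 gives the monic gcd n^2 - n + 8.
Cancel n^2 - n + 8 from numerator and denominator to get the reduced form.

(-n - 1)/(4n - 8)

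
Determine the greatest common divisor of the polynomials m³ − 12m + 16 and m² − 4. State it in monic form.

m − 2

Repeated division with remainder:
  m³ − 12m + 16 = (m)(m² − 4) + (−8m + 16)
  m² − 4 = (−(1/8)m − 1/4)(−8m + 16) + (0)
Last nonzero remainder: −8m + 16. Dividing through by −8 gives the monic gcd m − 2.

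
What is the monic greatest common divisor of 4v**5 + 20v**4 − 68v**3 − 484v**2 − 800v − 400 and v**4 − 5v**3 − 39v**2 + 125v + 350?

By polynomial division,
  4v**5 + 20v**4 − 68v**3 − 484v**2 − 800v − 400 = (4v + 40)(v**4 − 5v**3 − 39v**2 + 125v + 350) + (288v**3 + 576v**2 − 7200v − 14400)
  v**4 − 5v**3 − 39v**2 + 125v + 350 = ((1/288)v − 7/288)(288v**3 + 576v**2 − 7200v − 14400) + (0)
Last nonzero remainder: 288v**3 + 576v**2 − 7200v − 14400. Dividing through by 288 gives the monic gcd v**3 + 2v**2 − 25v − 50.

v**3 + 2v**2 − 25v − 50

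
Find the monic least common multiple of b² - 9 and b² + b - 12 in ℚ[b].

b³ + 4b² - 9b - 36

Repeated division with remainder:
  b² - 9 = (b² + b - 12) + (-b + 3)
  b² + b - 12 = (-b - 4)(-b + 3) + (0)
Last nonzero remainder: -b + 3. Dividing through by -1 gives the monic gcd b - 3.
Then lcm(f, g) = f·g / gcd(f, g); expanding and making the result monic gives the answer.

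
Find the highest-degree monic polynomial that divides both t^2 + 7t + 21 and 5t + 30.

Euclidean algorithm in ℚ[t]:
  t^2 + 7t + 21 = ((1/5)t + 1/5)(5t + 30) + (15)
  5t + 30 = ((1/3)t + 2)(15) + (0)
The last nonzero remainder is the constant 15, so the polynomials are coprime and gcd = 1.

1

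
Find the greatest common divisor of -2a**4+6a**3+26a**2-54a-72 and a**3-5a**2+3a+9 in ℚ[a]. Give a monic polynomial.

Euclidean algorithm in ℚ[a]:
  -2a**4+6a**3+26a**2-54a-72 = (-2a-4)(a**3-5a**2+3a+9) + (12a**2-24a-36)
  a**3-5a**2+3a+9 = ((1/12)a-1/4)(12a**2-24a-36) + (0)
Last nonzero remainder: 12a**2-24a-36. Dividing through by 12 gives the monic gcd a**2-2a-3.

a**2-2a-3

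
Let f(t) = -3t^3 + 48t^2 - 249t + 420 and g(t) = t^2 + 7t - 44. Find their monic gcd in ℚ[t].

t - 4

Euclidean algorithm in ℚ[t]:
  -3t^3 + 48t^2 - 249t + 420 = (-3t + 69)(t^2 + 7t - 44) + (-864t + 3456)
  t^2 + 7t - 44 = (-(1/864)t - 11/864)(-864t + 3456) + (0)
Last nonzero remainder: -864t + 3456. Dividing through by -864 gives the monic gcd t - 4.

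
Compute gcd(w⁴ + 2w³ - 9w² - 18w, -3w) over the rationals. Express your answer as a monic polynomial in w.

w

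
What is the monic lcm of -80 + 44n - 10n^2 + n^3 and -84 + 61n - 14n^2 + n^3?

-1680 + 1724n - 730n^2 + 165n^3 - 20n^4 + n^5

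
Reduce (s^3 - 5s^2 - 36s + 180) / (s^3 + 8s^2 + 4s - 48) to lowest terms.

Apply the Euclidean algorithm:
  s^3 - 5s^2 - 36s + 180 = (s^3 + 8s^2 + 4s - 48) + (-13s^2 - 40s + 228)
  s^3 + 8s^2 + 4s - 48 = (-(1/13)s - 64/169)(-13s^2 - 40s + 228) + ((1080/169)s + 6480/169)
  -13s^2 - 40s + 228 = (-(2197/1080)s + 3211/540)((1080/169)s + 6480/169) + (0)
Last nonzero remainder: (1080/169)s + 6480/169. Dividing through by 1080/169 gives the monic gcd s + 6.
Cancel s + 6 from numerator and denominator to get the reduced form.

(s^2 - 11s + 30)/(s^2 + 2s - 8)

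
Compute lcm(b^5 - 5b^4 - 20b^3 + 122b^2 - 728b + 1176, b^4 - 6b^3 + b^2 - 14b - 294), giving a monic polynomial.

Apply the Euclidean algorithm:
  b^5 - 5b^4 - 20b^3 + 122b^2 - 728b + 1176 = (b + 1)(b^4 - 6b^3 + b^2 - 14b - 294) + (-15b^3 + 135b^2 - 420b + 1470)
  b^4 - 6b^3 + b^2 - 14b - 294 = (-(1/15)b - 1/5)(-15b^3 + 135b^2 - 420b + 1470) + (0)
Last nonzero remainder: -15b^3 + 135b^2 - 420b + 1470. Dividing through by -15 gives the monic gcd b^3 - 9b^2 + 28b - 98.
Then lcm(f, g) = f·g / gcd(f, g); expanding and making the result monic gives the answer.

b^6 - 2b^5 - 35b^4 + 62b^3 - 362b^2 - 1008b + 3528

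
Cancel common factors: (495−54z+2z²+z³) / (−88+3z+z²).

(45−9z+z²)/(−8+z)

By polynomial division,
  z³+2z²−54z+495 = (z−1)(z²+3z−88) + (37z+407)
  z²+3z−88 = ((1/37)z−8/37)(37z+407) + (0)
Last nonzero remainder: 37z+407. Dividing through by 37 gives the monic gcd z+11.
Cancel z+11 from numerator and denominator to get the reduced form.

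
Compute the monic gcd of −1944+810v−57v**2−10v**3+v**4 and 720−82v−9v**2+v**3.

Apply the Euclidean algorithm:
  v**4−10v**3−57v**2+810v−1944 = (v−1)(v**3−9v**2−82v+720) + (16v**2+8v−1224)
  v**3−9v**2−82v+720 = ((1/16)v−19/32)(16v**2+8v−1224) + (−(3/4)v−27/4)
  16v**2+8v−1224 = (−(64/3)v+544/3)(−(3/4)v−27/4) + (0)
Last nonzero remainder: −(3/4)v−27/4. Dividing through by −3/4 gives the monic gcd v+9.

9+v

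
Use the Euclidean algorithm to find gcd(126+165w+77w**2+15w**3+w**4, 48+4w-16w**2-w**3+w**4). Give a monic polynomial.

6+5w+w**2

Apply the Euclidean algorithm:
  w**4+15w**3+77w**2+165w+126 = (w**4-w**3-16w**2+4w+48) + (16w**3+93w**2+161w+78)
  w**4-w**3-16w**2+4w+48 = ((1/16)w-109/256)(16w**3+93w**2+161w+78) + ((3465/256)w**2+(17325/256)w+10395/128)
  16w**3+93w**2+161w+78 = ((4096/3465)w+3328/3465)((3465/256)w**2+(17325/256)w+10395/128) + (0)
Last nonzero remainder: (3465/256)w**2+(17325/256)w+10395/128. Dividing through by 3465/256 gives the monic gcd w**2+5w+6.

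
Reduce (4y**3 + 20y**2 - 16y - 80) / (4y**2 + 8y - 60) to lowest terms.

Euclidean algorithm in ℚ[y]:
  4y**3 + 20y**2 - 16y - 80 = (y + 3)(4y**2 + 8y - 60) + (20y + 100)
  4y**2 + 8y - 60 = ((1/5)y - 3/5)(20y + 100) + (0)
Last nonzero remainder: 20y + 100. Dividing through by 20 gives the monic gcd y + 5.
Cancel y + 5 from numerator and denominator to get the reduced form.

(y**2 - 4)/(y - 3)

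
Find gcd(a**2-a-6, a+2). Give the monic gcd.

By polynomial division,
  a**2-a-6 = (a-3)(a+2) + (0)
The last nonzero remainder a+2 is already monic.

a+2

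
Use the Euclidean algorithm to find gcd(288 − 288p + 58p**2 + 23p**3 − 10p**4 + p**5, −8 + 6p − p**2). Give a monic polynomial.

8 − 6p + p**2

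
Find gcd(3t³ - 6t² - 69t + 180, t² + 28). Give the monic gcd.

Repeated division with remainder:
  3t³ - 6t² - 69t + 180 = (3t - 6)(t² + 28) + (-153t + 348)
  t² + 28 = (-(1/153)t - 116/7803)(-153t + 348) + (86284/2601)
  -153t + 348 = (-(397953/86284)t + 226287/21571)(86284/2601) + (0)
The last nonzero remainder is the constant 86284/2601, so the polynomials are coprime and gcd = 1.

1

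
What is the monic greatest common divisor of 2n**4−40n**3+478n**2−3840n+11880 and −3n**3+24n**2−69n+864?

n−9

Euclidean algorithm in ℚ[n]:
  2n**4−40n**3+478n**2−3840n+11880 = (−(2/3)n+8)(−3n**3+24n**2−69n+864) + (240n**2−2712n+4968)
  −3n**3+24n**2−69n+864 = (−(1/80)n−33/800)(240n**2−2712n+4968) + (−(11877/100)n+106893/100)
  240n**2−2712n+4968 = (−(8000/3959)n+18400/3959)(−(11877/100)n+106893/100) + (0)
Last nonzero remainder: −(11877/100)n+106893/100. Dividing through by −11877/100 gives the monic gcd n−9.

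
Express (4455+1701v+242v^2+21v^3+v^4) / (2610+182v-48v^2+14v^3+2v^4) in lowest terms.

(99+7v+v^2)/(58-14v+2v^2)

By polynomial division,
  v^4+21v^3+242v^2+1701v+4455 = (1/2)(2v^4+14v^3-48v^2+182v+2610) + (14v^3+266v^2+1610v+3150)
  2v^4+14v^3-48v^2+182v+2610 = ((1/7)v-12/7)(14v^3+266v^2+1610v+3150) + (178v^2+2492v+8010)
  14v^3+266v^2+1610v+3150 = ((7/89)v+35/89)(178v^2+2492v+8010) + (0)
Last nonzero remainder: 178v^2+2492v+8010. Dividing through by 178 gives the monic gcd v^2+14v+45.
Cancel v^2+14v+45 from numerator and denominator to get the reduced form.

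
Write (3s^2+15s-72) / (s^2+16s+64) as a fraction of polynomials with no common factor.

(3s-9)/(s+8)

Repeated division with remainder:
  3s^2+15s-72 = (3)(s^2+16s+64) + (-33s-264)
  s^2+16s+64 = (-(1/33)s-8/33)(-33s-264) + (0)
Last nonzero remainder: -33s-264. Dividing through by -33 gives the monic gcd s+8.
Cancel s+8 from numerator and denominator to get the reduced form.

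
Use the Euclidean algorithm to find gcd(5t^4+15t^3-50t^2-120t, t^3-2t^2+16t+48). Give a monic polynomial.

Repeated division with remainder:
  5t^4+15t^3-50t^2-120t = (5t+25)(t^3-2t^2+16t+48) + (-80t^2-760t-1200)
  t^3-2t^2+16t+48 = (-(1/80)t+23/160)(-80t^2-760t-1200) + ((441/4)t+441/2)
  -80t^2-760t-1200 = (-(320/441)t-800/147)((441/4)t+441/2) + (0)
Last nonzero remainder: (441/4)t+441/2. Dividing through by 441/4 gives the monic gcd t+2.

t+2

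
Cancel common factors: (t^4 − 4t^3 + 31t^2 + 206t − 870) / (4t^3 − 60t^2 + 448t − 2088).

(t^2 + 2t − 15)/(4t − 36)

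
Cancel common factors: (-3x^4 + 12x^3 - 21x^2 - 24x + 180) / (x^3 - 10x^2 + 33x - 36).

Euclidean algorithm in ℚ[x]:
  -3x^4 + 12x^3 - 21x^2 - 24x + 180 = (-3x - 18)(x^3 - 10x^2 + 33x - 36) + (-102x^2 + 462x - 468)
  x^3 - 10x^2 + 33x - 36 = (-(1/102)x + 31/578)(-102x^2 + 462x - 468) + ((1050/289)x - 3150/289)
  -102x^2 + 462x - 468 = (-(4913/175)x + 7514/175)((1050/289)x - 3150/289) + (0)
Last nonzero remainder: (1050/289)x - 3150/289. Dividing through by 1050/289 gives the monic gcd x - 3.
Cancel x - 3 from numerator and denominator to get the reduced form.

(-3x^3 + 3x^2 - 12x - 60)/(x^2 - 7x + 12)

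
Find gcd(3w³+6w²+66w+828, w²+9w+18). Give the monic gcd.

w+6

Repeated division with remainder:
  3w³+6w²+66w+828 = (3w−21)(w²+9w+18) + (201w+1206)
  w²+9w+18 = ((1/201)w+1/67)(201w+1206) + (0)
Last nonzero remainder: 201w+1206. Dividing through by 201 gives the monic gcd w+6.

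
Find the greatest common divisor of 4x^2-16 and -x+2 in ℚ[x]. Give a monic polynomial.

x-2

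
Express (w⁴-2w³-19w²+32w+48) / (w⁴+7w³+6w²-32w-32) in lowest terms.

(w²-7w+12)/(w²+2w-8)

By polynomial division,
  w⁴-2w³-19w²+32w+48 = (w⁴+7w³+6w²-32w-32) + (-9w³-25w²+64w+80)
  w⁴+7w³+6w²-32w-32 = (-(1/9)w-38/81)(-9w³-25w²+64w+80) + ((112/81)w²+(560/81)w+448/81)
  -9w³-25w²+64w+80 = (-(729/112)w+405/28)((112/81)w²+(560/81)w+448/81) + (0)
Last nonzero remainder: (112/81)w²+(560/81)w+448/81. Dividing through by 112/81 gives the monic gcd w²+5w+4.
Cancel w²+5w+4 from numerator and denominator to get the reduced form.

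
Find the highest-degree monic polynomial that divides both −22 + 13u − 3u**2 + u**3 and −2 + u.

−2 + u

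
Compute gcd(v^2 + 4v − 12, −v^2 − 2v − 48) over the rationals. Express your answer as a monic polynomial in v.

1

Apply the Euclidean algorithm:
  v^2 + 4v − 12 = (−1)(−v^2 − 2v − 48) + (2v − 60)
  −v^2 − 2v − 48 = (−(1/2)v − 16)(2v − 60) + (−1008)
  2v − 60 = (−(1/504)v + 5/84)(−1008) + (0)
The last nonzero remainder is the constant −1008, so the polynomials are coprime and gcd = 1.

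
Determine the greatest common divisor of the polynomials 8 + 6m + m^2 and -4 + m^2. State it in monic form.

2 + m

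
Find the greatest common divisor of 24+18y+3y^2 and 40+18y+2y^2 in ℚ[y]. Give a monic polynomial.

4+y

By polynomial division,
  3y^2+18y+24 = (3/2)(2y^2+18y+40) + (-9y-36)
  2y^2+18y+40 = (-(2/9)y-10/9)(-9y-36) + (0)
Last nonzero remainder: -9y-36. Dividing through by -9 gives the monic gcd y+4.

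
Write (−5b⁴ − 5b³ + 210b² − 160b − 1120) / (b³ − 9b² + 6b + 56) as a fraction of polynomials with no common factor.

(−5b² − 15b + 140)/(b − 7)

Repeated division with remainder:
  −5b⁴ − 5b³ + 210b² − 160b − 1120 = (−5b − 50)(b³ − 9b² + 6b + 56) + (−210b² + 420b + 1680)
  b³ − 9b² + 6b + 56 = (−(1/210)b + 1/30)(−210b² + 420b + 1680) + (0)
Last nonzero remainder: −210b² + 420b + 1680. Dividing through by −210 gives the monic gcd b² − 2b − 8.
Cancel b² − 2b − 8 from numerator and denominator to get the reduced form.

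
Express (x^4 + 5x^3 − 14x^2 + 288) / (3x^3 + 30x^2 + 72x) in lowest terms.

(x^2 − 5x + 12)/(3x)

Repeated division with remainder:
  x^4 + 5x^3 − 14x^2 + 288 = ((1/3)x − 5/3)(3x^3 + 30x^2 + 72x) + (12x^2 + 120x + 288)
  3x^3 + 30x^2 + 72x = ((1/4)x)(12x^2 + 120x + 288) + (0)
Last nonzero remainder: 12x^2 + 120x + 288. Dividing through by 12 gives the monic gcd x^2 + 10x + 24.
Cancel x^2 + 10x + 24 from numerator and denominator to get the reduced form.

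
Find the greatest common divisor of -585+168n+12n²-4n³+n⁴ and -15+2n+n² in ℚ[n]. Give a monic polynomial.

-15+2n+n²

Apply the Euclidean algorithm:
  n⁴-4n³+12n²+168n-585 = (n²-6n+39)(n²+2n-15) + (0)
The last nonzero remainder n²+2n-15 is already monic.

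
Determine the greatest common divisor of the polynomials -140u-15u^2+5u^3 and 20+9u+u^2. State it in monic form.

4+u

Repeated division with remainder:
  5u^3-15u^2-140u = (5u-60)(u^2+9u+20) + (300u+1200)
  u^2+9u+20 = ((1/300)u+1/60)(300u+1200) + (0)
Last nonzero remainder: 300u+1200. Dividing through by 300 gives the monic gcd u+4.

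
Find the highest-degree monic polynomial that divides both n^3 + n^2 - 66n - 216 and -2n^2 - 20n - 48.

n^2 + 10n + 24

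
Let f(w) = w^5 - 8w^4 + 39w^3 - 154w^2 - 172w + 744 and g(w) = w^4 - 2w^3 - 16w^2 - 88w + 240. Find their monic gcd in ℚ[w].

Repeated division with remainder:
  w^5 - 8w^4 + 39w^3 - 154w^2 - 172w + 744 = (w - 6)(w^4 - 2w^3 - 16w^2 - 88w + 240) + (43w^3 - 162w^2 - 940w + 2184)
  w^4 - 2w^3 - 16w^2 - 88w + 240 = ((1/43)w + 76/1849)(43w^3 - 162w^2 - 940w + 2184) + ((23148/1849)w^2 - (185184/1849)w + 277776/1849)
  43w^3 - 162w^2 - 940w + 2184 = ((79507/23148)w + 168259/11574)((23148/1849)w^2 - (185184/1849)w + 277776/1849) + (0)
Last nonzero remainder: (23148/1849)w^2 - (185184/1849)w + 277776/1849. Dividing through by 23148/1849 gives the monic gcd w^2 - 8w + 12.

w^2 - 8w + 12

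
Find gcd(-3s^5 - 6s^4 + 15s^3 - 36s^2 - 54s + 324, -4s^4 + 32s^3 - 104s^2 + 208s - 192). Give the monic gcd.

s^3 - 4s^2 + 10s - 12

Apply the Euclidean algorithm:
  -3s^5 - 6s^4 + 15s^3 - 36s^2 - 54s + 324 = ((3/4)s + 15/2)(-4s^4 + 32s^3 - 104s^2 + 208s - 192) + (-147s^3 + 588s^2 - 1470s + 1764)
  -4s^4 + 32s^3 - 104s^2 + 208s - 192 = ((4/147)s - 16/147)(-147s^3 + 588s^2 - 1470s + 1764) + (0)
Last nonzero remainder: -147s^3 + 588s^2 - 1470s + 1764. Dividing through by -147 gives the monic gcd s^3 - 4s^2 + 10s - 12.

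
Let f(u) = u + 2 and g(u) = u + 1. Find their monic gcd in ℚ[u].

Apply the Euclidean algorithm:
  u + 2 = (u + 1) + (1)
  u + 1 = (u + 1)(1) + (0)
The last nonzero remainder is the constant 1, so the polynomials are coprime and gcd = 1.

1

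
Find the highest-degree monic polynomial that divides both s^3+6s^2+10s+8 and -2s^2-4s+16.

Repeated division with remainder:
  s^3+6s^2+10s+8 = (-(1/2)s-2)(-2s^2-4s+16) + (10s+40)
  -2s^2-4s+16 = (-(1/5)s+2/5)(10s+40) + (0)
Last nonzero remainder: 10s+40. Dividing through by 10 gives the monic gcd s+4.

s+4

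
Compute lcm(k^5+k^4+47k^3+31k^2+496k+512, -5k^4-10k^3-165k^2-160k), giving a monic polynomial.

k^6+k^5+47k^4+31k^3+496k^2+512k

Euclidean algorithm in ℚ[k]:
  k^5+k^4+47k^3+31k^2+496k+512 = (-(1/5)k+1/5)(-5k^4-10k^3-165k^2-160k) + (16k^3+32k^2+528k+512)
  -5k^4-10k^3-165k^2-160k = (-(5/16)k)(16k^3+32k^2+528k+512) + (0)
Last nonzero remainder: 16k^3+32k^2+528k+512. Dividing through by 16 gives the monic gcd k^3+2k^2+33k+32.
Then lcm(f, g) = f·g / gcd(f, g); expanding and making the result monic gives the answer.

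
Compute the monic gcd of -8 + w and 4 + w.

1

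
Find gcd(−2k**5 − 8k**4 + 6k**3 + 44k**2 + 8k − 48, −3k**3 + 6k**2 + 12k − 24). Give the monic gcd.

By polynomial division,
  −2k**5 − 8k**4 + 6k**3 + 44k**2 + 8k − 48 = ((2/3)k**2 + 4k + 26/3)(−3k**3 + 6k**2 + 12k − 24) + (−40k**2 + 160)
  −3k**3 + 6k**2 + 12k − 24 = ((3/40)k − 3/20)(−40k**2 + 160) + (0)
Last nonzero remainder: −40k**2 + 160. Dividing through by −40 gives the monic gcd k**2 − 4.

k**2 − 4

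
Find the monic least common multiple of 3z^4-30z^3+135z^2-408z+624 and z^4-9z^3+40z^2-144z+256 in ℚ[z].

z^6-11z^5+71z^4-341z^3+1064z^2-2384z+3328

By polynomial division,
  3z^4-30z^3+135z^2-408z+624 = (3)(z^4-9z^3+40z^2-144z+256) + (-3z^3+15z^2+24z-144)
  z^4-9z^3+40z^2-144z+256 = (-(1/3)z+4/3)(-3z^3+15z^2+24z-144) + (28z^2-224z+448)
  -3z^3+15z^2+24z-144 = (-(3/28)z-9/28)(28z^2-224z+448) + (0)
Last nonzero remainder: 28z^2-224z+448. Dividing through by 28 gives the monic gcd z^2-8z+16.
Then lcm(f, g) = f·g / gcd(f, g); expanding and making the result monic gives the answer.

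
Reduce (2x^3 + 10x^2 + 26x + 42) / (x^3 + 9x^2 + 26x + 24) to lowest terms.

(2x^2 + 4x + 14)/(x^2 + 6x + 8)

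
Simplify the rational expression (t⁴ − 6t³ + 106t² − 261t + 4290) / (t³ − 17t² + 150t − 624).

Apply the Euclidean algorithm:
  t⁴ − 6t³ + 106t² − 261t + 4290 = (t + 11)(t³ − 17t² + 150t − 624) + (143t² − 1287t + 11154)
  t³ − 17t² + 150t − 624 = ((1/143)t − 8/143)(143t² − 1287t + 11154) + (0)
Last nonzero remainder: 143t² − 1287t + 11154. Dividing through by 143 gives the monic gcd t² − 9t + 78.
Cancel t² − 9t + 78 from numerator and denominator to get the reduced form.

(t² + 3t + 55)/(t − 8)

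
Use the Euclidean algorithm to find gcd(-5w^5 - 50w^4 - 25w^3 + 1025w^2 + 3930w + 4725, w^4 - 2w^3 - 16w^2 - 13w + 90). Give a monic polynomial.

Apply the Euclidean algorithm:
  -5w^5 - 50w^4 - 25w^3 + 1025w^2 + 3930w + 4725 = (-5w - 60)(w^4 - 2w^3 - 16w^2 - 13w + 90) + (-225w^3 + 3600w + 10125)
  w^4 - 2w^3 - 16w^2 - 13w + 90 = (-(1/225)w + 2/225)(-225w^3 + 3600w + 10125) + (0)
Last nonzero remainder: -225w^3 + 3600w + 10125. Dividing through by -225 gives the monic gcd w^3 - 16w - 45.

w^3 - 16w - 45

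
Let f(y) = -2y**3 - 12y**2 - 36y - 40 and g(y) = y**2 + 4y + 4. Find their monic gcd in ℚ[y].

y + 2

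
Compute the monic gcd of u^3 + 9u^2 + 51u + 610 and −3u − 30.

u + 10

Euclidean algorithm in ℚ[u]:
  u^3 + 9u^2 + 51u + 610 = (−(1/3)u^2 + (1/3)u − 61/3)(−3u − 30) + (0)
Last nonzero remainder: −3u − 30. Dividing through by −3 gives the monic gcd u + 10.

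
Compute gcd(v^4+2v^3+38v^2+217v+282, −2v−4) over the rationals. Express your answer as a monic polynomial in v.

Apply the Euclidean algorithm:
  v^4+2v^3+38v^2+217v+282 = (−(1/2)v^3−19v−141/2)(−2v−4) + (0)
Last nonzero remainder: −2v−4. Dividing through by −2 gives the monic gcd v+2.

v+2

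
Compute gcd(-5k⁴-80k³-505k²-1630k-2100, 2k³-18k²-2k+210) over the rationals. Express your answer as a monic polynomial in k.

Euclidean algorithm in ℚ[k]:
  -5k⁴-80k³-505k²-1630k-2100 = (-(5/2)k-125/2)(2k³-18k²-2k+210) + (-1635k²-1230k+11025)
  2k³-18k²-2k+210 = (-(2/1635)k+2126/178215)(-1635k²-1230k+11025) + ((310800/11881)k+932400/11881)
  -1635k²-1230k+11025 = (-(1295029/20720)k+83167/592)((310800/11881)k+932400/11881) + (0)
Last nonzero remainder: (310800/11881)k+932400/11881. Dividing through by 310800/11881 gives the monic gcd k+3.

k+3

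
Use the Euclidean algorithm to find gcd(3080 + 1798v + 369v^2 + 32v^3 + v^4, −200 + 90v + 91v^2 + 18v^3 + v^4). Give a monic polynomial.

40 + 14v + v^2

Repeated division with remainder:
  v^4 + 32v^3 + 369v^2 + 1798v + 3080 = (v^4 + 18v^3 + 91v^2 + 90v − 200) + (14v^3 + 278v^2 + 1708v + 3280)
  v^4 + 18v^3 + 91v^2 + 90v − 200 = ((1/14)v − 13/98)(14v^3 + 278v^2 + 1708v + 3280) + ((288/49)v^2 + (576/7)v + 11520/49)
  14v^3 + 278v^2 + 1708v + 3280 = ((343/144)v + 2009/144)((288/49)v^2 + (576/7)v + 11520/49) + (0)
Last nonzero remainder: (288/49)v^2 + (576/7)v + 11520/49. Dividing through by 288/49 gives the monic gcd v^2 + 14v + 40.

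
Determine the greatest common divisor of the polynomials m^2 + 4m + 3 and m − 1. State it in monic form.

1

Apply the Euclidean algorithm:
  m^2 + 4m + 3 = (m + 5)(m − 1) + (8)
  m − 1 = ((1/8)m − 1/8)(8) + (0)
The last nonzero remainder is the constant 8, so the polynomials are coprime and gcd = 1.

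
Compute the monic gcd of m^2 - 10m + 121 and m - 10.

1

By polynomial division,
  m^2 - 10m + 121 = (m)(m - 10) + (121)
  m - 10 = ((1/121)m - 10/121)(121) + (0)
The last nonzero remainder is the constant 121, so the polynomials are coprime and gcd = 1.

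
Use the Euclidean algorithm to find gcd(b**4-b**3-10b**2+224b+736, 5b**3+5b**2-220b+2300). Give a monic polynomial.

Repeated division with remainder:
  b**4-b**3-10b**2+224b+736 = ((1/5)b-2/5)(5b**3+5b**2-220b+2300) + (36b**2-324b+1656)
  5b**3+5b**2-220b+2300 = ((5/36)b+25/18)(36b**2-324b+1656) + (0)
Last nonzero remainder: 36b**2-324b+1656. Dividing through by 36 gives the monic gcd b**2-9b+46.

b**2-9b+46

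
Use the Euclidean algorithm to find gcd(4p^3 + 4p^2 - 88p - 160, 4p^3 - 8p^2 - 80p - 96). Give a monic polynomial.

Euclidean algorithm in ℚ[p]:
  4p^3 + 4p^2 - 88p - 160 = (4p^3 - 8p^2 - 80p - 96) + (12p^2 - 8p - 64)
  4p^3 - 8p^2 - 80p - 96 = ((1/3)p - 4/9)(12p^2 - 8p - 64) + (-(560/9)p - 1120/9)
  12p^2 - 8p - 64 = (-(27/140)p + 18/35)(-(560/9)p - 1120/9) + (0)
Last nonzero remainder: -(560/9)p - 1120/9. Dividing through by -560/9 gives the monic gcd p + 2.

p + 2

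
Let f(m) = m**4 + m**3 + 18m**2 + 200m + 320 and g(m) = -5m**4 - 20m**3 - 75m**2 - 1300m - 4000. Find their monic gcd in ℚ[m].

m**3 - m**2 + 20m + 160

By polynomial division,
  m**4 + m**3 + 18m**2 + 200m + 320 = (-1/5)(-5m**4 - 20m**3 - 75m**2 - 1300m - 4000) + (-3m**3 + 3m**2 - 60m - 480)
  -5m**4 - 20m**3 - 75m**2 - 1300m - 4000 = ((5/3)m + 25/3)(-3m**3 + 3m**2 - 60m - 480) + (0)
Last nonzero remainder: -3m**3 + 3m**2 - 60m - 480. Dividing through by -3 gives the monic gcd m**3 - m**2 + 20m + 160.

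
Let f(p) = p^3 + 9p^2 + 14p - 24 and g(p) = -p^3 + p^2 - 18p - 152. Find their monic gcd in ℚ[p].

Repeated division with remainder:
  p^3 + 9p^2 + 14p - 24 = (-1)(-p^3 + p^2 - 18p - 152) + (10p^2 - 4p - 176)
  -p^3 + p^2 - 18p - 152 = (-(1/10)p + 3/50)(10p^2 - 4p - 176) + (-(884/25)p - 3536/25)
  10p^2 - 4p - 176 = (-(125/442)p + 275/221)(-(884/25)p - 3536/25) + (0)
Last nonzero remainder: -(884/25)p - 3536/25. Dividing through by -884/25 gives the monic gcd p + 4.

p + 4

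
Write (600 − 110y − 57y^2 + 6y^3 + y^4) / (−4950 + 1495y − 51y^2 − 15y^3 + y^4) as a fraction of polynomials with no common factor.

(−12 + y + y^2)/(99 − 20y + y^2)

Euclidean algorithm in ℚ[y]:
  y^4 + 6y^3 − 57y^2 − 110y + 600 = (y^4 − 15y^3 − 51y^2 + 1495y − 4950) + (21y^3 − 6y^2 − 1605y + 5550)
  y^4 − 15y^3 − 51y^2 + 1495y − 4950 = ((1/21)y − 103/147)(21y^3 − 6y^2 − 1605y + 5550) + ((1040/49)y^2 + (5200/49)y − 52000/49)
  21y^3 − 6y^2 − 1605y + 5550 = ((1029/1040)y − 5439/1040)((1040/49)y^2 + (5200/49)y − 52000/49) + (0)
Last nonzero remainder: (1040/49)y^2 + (5200/49)y − 52000/49. Dividing through by 1040/49 gives the monic gcd y^2 + 5y − 50.
Cancel y^2 + 5y − 50 from numerator and denominator to get the reduced form.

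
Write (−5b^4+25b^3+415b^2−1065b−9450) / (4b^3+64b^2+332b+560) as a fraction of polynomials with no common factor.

(−5b^3+50b^2+165b−1890)/(4b^2+44b+112)

Repeated division with remainder:
  −5b^4+25b^3+415b^2−1065b−9450 = (−(5/4)b+105/4)(4b^3+64b^2+332b+560) + (−850b^2−9080b−24150)
  4b^3+64b^2+332b+560 = (−(2/425)b−904/36125)(−850b^2−9080b−24150) + (−(64064/7225)b−64064/1445)
  −850b^2−9080b−24150 = ((3070625/32032)b+2492625/4576)(−(64064/7225)b−64064/1445) + (0)
Last nonzero remainder: −(64064/7225)b−64064/1445. Dividing through by −64064/7225 gives the monic gcd b+5.
Cancel b+5 from numerator and denominator to get the reduced form.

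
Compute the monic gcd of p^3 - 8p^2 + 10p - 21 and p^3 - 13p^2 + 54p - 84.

p - 7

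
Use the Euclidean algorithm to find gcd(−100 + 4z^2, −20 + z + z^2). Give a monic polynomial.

Repeated division with remainder:
  4z^2 − 100 = (4)(z^2 + z − 20) + (−4z − 20)
  z^2 + z − 20 = (−(1/4)z + 1)(−4z − 20) + (0)
Last nonzero remainder: −4z − 20. Dividing through by −4 gives the monic gcd z + 5.

5 + z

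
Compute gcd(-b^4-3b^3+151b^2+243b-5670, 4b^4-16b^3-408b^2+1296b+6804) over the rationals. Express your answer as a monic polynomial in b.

b^3-7b^2-81b+567

Apply the Euclidean algorithm:
  -b^4-3b^3+151b^2+243b-5670 = (-1/4)(4b^4-16b^3-408b^2+1296b+6804) + (-7b^3+49b^2+567b-3969)
  4b^4-16b^3-408b^2+1296b+6804 = (-(4/7)b-12/7)(-7b^3+49b^2+567b-3969) + (0)
Last nonzero remainder: -7b^3+49b^2+567b-3969. Dividing through by -7 gives the monic gcd b^3-7b^2-81b+567.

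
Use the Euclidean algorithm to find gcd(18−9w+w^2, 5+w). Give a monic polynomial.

1

Euclidean algorithm in ℚ[w]:
  w^2−9w+18 = (w−14)(w+5) + (88)
  w+5 = ((1/88)w+5/88)(88) + (0)
The last nonzero remainder is the constant 88, so the polynomials are coprime and gcd = 1.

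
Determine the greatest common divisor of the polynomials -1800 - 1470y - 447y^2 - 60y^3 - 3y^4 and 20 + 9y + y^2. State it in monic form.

Apply the Euclidean algorithm:
  -3y^4 - 60y^3 - 447y^2 - 1470y - 1800 = (-3y^2 - 33y - 90)(y^2 + 9y + 20) + (0)
The last nonzero remainder y^2 + 9y + 20 is already monic.

20 + 9y + y^2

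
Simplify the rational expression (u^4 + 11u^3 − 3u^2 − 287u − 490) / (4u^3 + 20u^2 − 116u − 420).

By polynomial division,
  u^4 + 11u^3 − 3u^2 − 287u − 490 = ((1/4)u + 3/2)(4u^3 + 20u^2 − 116u − 420) + (−4u^2 − 8u + 140)
  4u^3 + 20u^2 − 116u − 420 = (−u − 3)(−4u^2 − 8u + 140) + (0)
Last nonzero remainder: −4u^2 − 8u + 140. Dividing through by −4 gives the monic gcd u^2 + 2u − 35.
Cancel u^2 + 2u − 35 from numerator and denominator to get the reduced form.

(u^2 + 9u + 14)/(4u + 12)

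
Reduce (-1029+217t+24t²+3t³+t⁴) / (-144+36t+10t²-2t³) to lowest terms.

(-343-42t-6t²-t³)/(-48-4t+2t²)

Apply the Euclidean algorithm:
  t⁴+3t³+24t²+217t-1029 = (-(1/2)t-4)(-2t³+10t²+36t-144) + (82t²+289t-1605)
  -2t³+10t²+36t-144 = (-(1/41)t+699/3362)(82t²+289t-1605) + (-(212589/3362)t+637767/3362)
  82t²+289t-1605 = (-(275684/212589)t-1798670/212589)(-(212589/3362)t+637767/3362) + (0)
Last nonzero remainder: -(212589/3362)t+637767/3362. Dividing through by -212589/3362 gives the monic gcd t-3.
Cancel t-3 from numerator and denominator to get the reduced form.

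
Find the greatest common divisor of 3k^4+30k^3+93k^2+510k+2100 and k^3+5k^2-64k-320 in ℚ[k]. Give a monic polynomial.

k+5

Repeated division with remainder:
  3k^4+30k^3+93k^2+510k+2100 = (3k+15)(k^3+5k^2-64k-320) + (210k^2+2430k+6900)
  k^3+5k^2-64k-320 = ((1/210)k-23/735)(210k^2+2430k+6900) + (-(1020/49)k-5100/49)
  210k^2+2430k+6900 = (-(343/34)k-1127/17)(-(1020/49)k-5100/49) + (0)
Last nonzero remainder: -(1020/49)k-5100/49. Dividing through by -1020/49 gives the monic gcd k+5.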